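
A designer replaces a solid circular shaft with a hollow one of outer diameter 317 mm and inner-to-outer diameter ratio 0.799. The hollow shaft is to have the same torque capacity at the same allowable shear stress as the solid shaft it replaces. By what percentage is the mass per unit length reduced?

48.7 %

Equal τ_max and T ⇒ the solid shaft needs d_s³ = d_o³(1−k⁴), so d_s = 317·(1−0.799⁴)^(1/3) = 266.2 mm.
Area ratio A_h/A_s = d_o²(1−k²)/d_s² = (1−k²)/(1−k⁴)^(2/3) = 0.5126.
Mass saving = 1 − 0.5126 = 48.7 %.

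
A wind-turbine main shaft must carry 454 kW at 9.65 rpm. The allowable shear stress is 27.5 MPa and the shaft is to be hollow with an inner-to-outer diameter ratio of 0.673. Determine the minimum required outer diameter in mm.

471 mm

ω = 2π·9.65/60 = 1.011 rad/s, so T = P/ω = 454×10³ / 1.011 = 449300 N·m.
For a hollow shaft with d_i/d_o = 0.673: τ_max = 16T/(π d_o³ (1−k⁴)), so d_o = [16T/(π τ_allow (1−k⁴))]^(1/3) = [16·449300/(π·2.75×10^7·0.7949)]^(1/3) = 0.4713 m.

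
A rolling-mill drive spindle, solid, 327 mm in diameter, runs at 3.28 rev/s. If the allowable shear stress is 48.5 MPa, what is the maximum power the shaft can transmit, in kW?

J = πd⁴/32 = π(0.327)⁴/32 = 1.123×10^-3 m⁴.
T_max = τ_allow·J/r = 4.85×10^7 × 1.123×10^-3 / 0.164 = 333000 N·m.
ω = 2π·3.28 = 20.61 rad/s, so P_max = T_max·ω = 6.862×10^6 W.

6860 kW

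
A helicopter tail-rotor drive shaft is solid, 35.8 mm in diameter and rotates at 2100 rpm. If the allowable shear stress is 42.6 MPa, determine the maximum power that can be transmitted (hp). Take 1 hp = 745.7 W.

J = πd⁴/32 = π(0.0358)⁴/32 = 1.613×10^-7 m⁴.
T_max = τ_allow·J/r = 4.26×10^7 × 1.613×10^-7 / 0.0179 = 383.8 N·m.
ω = 2π·2100/60 = 219.9 rad/s, so P_max = T_max·ω = 8.440×10^4 W.

113 hp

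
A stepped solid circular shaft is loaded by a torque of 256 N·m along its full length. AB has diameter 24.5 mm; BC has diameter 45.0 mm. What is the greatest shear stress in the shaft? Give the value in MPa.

Under the same torque, τ_max = 16T/(πd³) is largest where d is smallest — segment AB (d = 24.5 mm).
τ_max = 16·256.0/(π·(0.0245)³) = 8.866×10^7 Pa.

88.7 MPa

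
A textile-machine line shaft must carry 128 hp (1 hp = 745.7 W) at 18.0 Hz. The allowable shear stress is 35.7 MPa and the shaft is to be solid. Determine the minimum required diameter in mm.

49.4 mm

ω = 2π·18.0 = 113.1 rad/s, so T = P/ω = 128×745.7 / 113.1 = 844.0 N·m.
For a solid shaft τ_max = 16T/(πd³), so d = (16T/(π τ_allow))^(1/3) = (16·844.0/(π·3.57×10^7))^(1/3) = 0.04938 m.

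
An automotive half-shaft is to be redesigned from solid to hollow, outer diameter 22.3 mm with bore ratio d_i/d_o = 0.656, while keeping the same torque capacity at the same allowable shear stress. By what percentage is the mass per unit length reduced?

Equal τ_max and T ⇒ the solid shaft needs d_s³ = d_o³(1−k⁴), so d_s = 22.3·(1−0.656⁴)^(1/3) = 20.83 mm.
Area ratio A_h/A_s = d_o²(1−k²)/d_s² = (1−k²)/(1−k⁴)^(2/3) = 0.6530.
Mass saving = 1 − 0.6530 = 34.7 %.

34.7 %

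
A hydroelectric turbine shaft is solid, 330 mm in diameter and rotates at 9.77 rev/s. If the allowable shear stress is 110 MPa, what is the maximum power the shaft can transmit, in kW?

47600 kW

J = πd⁴/32 = π(0.330)⁴/32 = 1.164×10^-3 m⁴.
T_max = τ_allow·J/r = 1.10×10^8 × 1.164×10^-3 / 0.165 = 776200 N·m.
ω = 2π·9.77 = 61.39 rad/s, so P_max = T_max·ω = 4.765×10^7 W.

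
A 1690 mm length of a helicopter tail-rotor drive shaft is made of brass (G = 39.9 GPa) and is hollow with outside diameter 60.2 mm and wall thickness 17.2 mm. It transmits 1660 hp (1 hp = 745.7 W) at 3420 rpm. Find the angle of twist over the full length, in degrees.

ω = 2π·3420/60 = 358.1 rad/s, so T = P/ω = 1660×745.7 / 358.1 = 3456 N·m.
J = π(d_o⁴ − d_i⁴)/32 = π(0.0602⁴ − 0.0258⁴)/32 = 1.246×10^-6 m⁴.
θ = T·L/(G·J) = 3456 × 1.69 / (39.9×10⁹ × 1.246×10^-6) = 0.1175 rad.

6.73°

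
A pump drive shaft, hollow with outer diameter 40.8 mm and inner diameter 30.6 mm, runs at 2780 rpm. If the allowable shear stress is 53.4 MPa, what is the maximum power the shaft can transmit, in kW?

142 kW

J = π(d_o⁴ − d_i⁴)/32 = π(0.0408⁴ − 0.0306⁴)/32 = 1.860×10^-7 m⁴.
T_max = τ_allow·J/r = 5.34×10^7 × 1.860×10^-7 / 0.0204 = 486.8 N·m.
ω = 2π·2780/60 = 291.1 rad/s, so P_max = T_max·ω = 1.417×10^5 W.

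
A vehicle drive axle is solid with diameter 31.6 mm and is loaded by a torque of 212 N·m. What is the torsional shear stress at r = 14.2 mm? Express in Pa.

J = πd⁴/32 = π(0.0316)⁴/32 = 9.789×10^-8 m⁴.
Shear stress varies linearly with radius: τ = T·r/J = 212.0 × 0.0142 / 9.789×10^-8 = 3.075×10^7 Pa.

3.08e7 Pa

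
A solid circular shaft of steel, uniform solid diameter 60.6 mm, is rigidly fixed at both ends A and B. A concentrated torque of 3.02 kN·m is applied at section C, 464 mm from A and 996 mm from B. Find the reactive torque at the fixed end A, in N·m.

2060 N·m

With uniform GJ and both ends fixed, compatibility θ_AC = θ_CB gives T_A·a = T_B·b, together with T_A + T_B = T₀.
T_A = T₀·b/(a+b) = 3020·996/1460 = 2060 N·m; T_B = 959.8 N·m.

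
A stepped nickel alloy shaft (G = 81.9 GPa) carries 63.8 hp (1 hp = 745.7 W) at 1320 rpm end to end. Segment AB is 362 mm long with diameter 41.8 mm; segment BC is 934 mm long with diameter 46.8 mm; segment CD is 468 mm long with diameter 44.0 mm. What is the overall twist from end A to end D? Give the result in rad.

0.0188 rad

ω = 2π·1320/60 = 138.2 rad/s, so T = P/ω = 63.8×745.7 / 138.2 = 344.2 N·m.
J_AB = π(0.0418)⁴/32 = 3.00×10^-7 m⁴; J_BC = π(0.0468)⁴/32 = 4.71×10^-7 m⁴; J_CD = π(0.0440)⁴/32 = 3.68×10^-7 m⁴.
θ = (T/G)·Σ L_i/J_i = (344.2/81.9×10⁹)·(0.362/3.00×10^-7 + 0.934/4.71×10^-7 + 0.468/3.68×10^-7) = 0.01875 rad.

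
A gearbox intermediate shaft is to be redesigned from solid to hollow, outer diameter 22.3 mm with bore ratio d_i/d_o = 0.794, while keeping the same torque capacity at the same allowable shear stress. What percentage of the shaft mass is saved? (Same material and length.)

Equal τ_max and T ⇒ the solid shaft needs d_s³ = d_o³(1−k⁴), so d_s = 22.3·(1−0.794⁴)^(1/3) = 18.84 mm.
Area ratio A_h/A_s = d_o²(1−k²)/d_s² = (1−k²)/(1−k⁴)^(2/3) = 0.5180.
Mass saving = 1 − 0.5180 = 48.2 %.

48.2 %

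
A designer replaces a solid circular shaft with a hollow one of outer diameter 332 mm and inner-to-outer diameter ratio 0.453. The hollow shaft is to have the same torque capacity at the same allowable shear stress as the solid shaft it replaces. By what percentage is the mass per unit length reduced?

Equal τ_max and T ⇒ the solid shaft needs d_s³ = d_o³(1−k⁴), so d_s = 332·(1−0.453⁴)^(1/3) = 327.3 mm.
Area ratio A_h/A_s = d_o²(1−k²)/d_s² = (1−k²)/(1−k⁴)^(2/3) = 0.8179.
Mass saving = 1 − 0.8179 = 18.2 %.

18.2 %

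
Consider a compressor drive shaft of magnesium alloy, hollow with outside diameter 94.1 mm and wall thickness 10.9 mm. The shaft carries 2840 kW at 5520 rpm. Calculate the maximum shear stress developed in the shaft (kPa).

ω = 2π·5520/60 = 578.1 rad/s, so T = P/ω = 2840×10³ / 578.1 = 4913 N·m.
J = π(d_o⁴ − d_i⁴)/32 = π(0.0941⁴ − 0.0723⁴)/32 = 5.015×10^-6 m⁴.
τ_max = T·r/J = 4913 × 0.0470 / 5.015×10^-6 = 4.609×10^7 Pa.

46100 kPa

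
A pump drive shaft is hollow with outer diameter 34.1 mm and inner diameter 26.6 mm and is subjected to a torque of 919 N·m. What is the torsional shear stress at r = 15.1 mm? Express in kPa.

J = π(d_o⁴ − d_i⁴)/32 = π(0.0341⁴ − 0.0266⁴)/32 = 8.359×10^-8 m⁴.
Shear stress varies linearly with radius: τ = T·r/J = 919.0 × 0.0151 / 8.359×10^-8 = 1.660×10^8 Pa.

166000 kPa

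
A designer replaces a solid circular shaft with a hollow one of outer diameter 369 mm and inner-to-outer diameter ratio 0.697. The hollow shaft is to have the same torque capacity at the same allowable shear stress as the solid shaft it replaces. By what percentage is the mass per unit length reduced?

38.5 %

Equal τ_max and T ⇒ the solid shaft needs d_s³ = d_o³(1−k⁴), so d_s = 369·(1−0.697⁴)^(1/3) = 337.3 mm.
Area ratio A_h/A_s = d_o²(1−k²)/d_s² = (1−k²)/(1−k⁴)^(2/3) = 0.6153.
Mass saving = 1 − 0.6153 = 38.5 %.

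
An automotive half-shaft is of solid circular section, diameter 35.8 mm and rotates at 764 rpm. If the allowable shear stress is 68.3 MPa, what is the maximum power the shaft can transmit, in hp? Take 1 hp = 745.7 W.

J = πd⁴/32 = π(0.0358)⁴/32 = 1.613×10^-7 m⁴.
T_max = τ_allow·J/r = 6.83×10^7 × 1.613×10^-7 / 0.0179 = 615.3 N·m.
ω = 2π·764/60 = 80.01 rad/s, so P_max = T_max·ω = 4.923×10^4 W.

66.0 hp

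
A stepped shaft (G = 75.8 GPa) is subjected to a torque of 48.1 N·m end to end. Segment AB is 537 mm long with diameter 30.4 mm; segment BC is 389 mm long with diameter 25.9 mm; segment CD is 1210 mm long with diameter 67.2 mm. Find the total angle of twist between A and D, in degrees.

J_AB = π(0.0304)⁴/32 = 8.38×10^-8 m⁴; J_BC = π(0.0259)⁴/32 = 4.42×10^-8 m⁴; J_CD = π(0.0672)⁴/32 = 2.00×10^-6 m⁴.
θ = (T/G)·Σ L_i/J_i = (48.10/75.8×10⁹)·(0.537/8.38×10^-8 + 0.389/4.42×10^-8 + 1.21/2.00×10^-6) = 0.01004 rad.

0.575°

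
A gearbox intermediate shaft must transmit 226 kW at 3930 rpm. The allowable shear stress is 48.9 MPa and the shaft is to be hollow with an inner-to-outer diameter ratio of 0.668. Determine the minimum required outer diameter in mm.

ω = 2π·3930/60 = 411.5 rad/s, so T = P/ω = 226×10³ / 411.5 = 549.1 N·m.
For a hollow shaft with d_i/d_o = 0.668: τ_max = 16T/(π d_o³ (1−k⁴)), so d_o = [16T/(π τ_allow (1−k⁴))]^(1/3) = [16·549.1/(π·4.89×10^7·0.8009)]^(1/3) = 0.04149 m.

41.5 mm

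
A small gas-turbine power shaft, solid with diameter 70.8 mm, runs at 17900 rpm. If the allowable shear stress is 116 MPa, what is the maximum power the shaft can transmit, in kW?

15200 kW

J = πd⁴/32 = π(0.0708)⁴/32 = 2.467×10^-6 m⁴.
T_max = τ_allow·J/r = 1.16×10^8 × 2.467×10^-6 / 0.0354 = 8083 N·m.
ω = 2π·17900/60 = 1874 rad/s, so P_max = T_max·ω = 1.515×10^7 W.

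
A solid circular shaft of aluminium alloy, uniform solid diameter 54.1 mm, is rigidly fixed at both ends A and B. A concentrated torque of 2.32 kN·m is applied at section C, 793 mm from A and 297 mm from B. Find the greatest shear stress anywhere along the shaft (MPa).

54.3 MPa

With uniform GJ and both ends fixed, compatibility θ_AC = θ_CB gives T_A·a = T_B·b, together with T_A + T_B = T₀.
T_A = T₀·b/(a+b) = 2320·297/1090 = 632.1 N·m; T_B = 1688 N·m.
τ in each portion: τ_AC = 2.03×10^7 Pa, τ_CB = 5.43×10^7 Pa; maximum is in CB.
τ_max = T_CB·r/J = 1688·0.0271/8.41×10^-7 = 5.429×10^7 Pa.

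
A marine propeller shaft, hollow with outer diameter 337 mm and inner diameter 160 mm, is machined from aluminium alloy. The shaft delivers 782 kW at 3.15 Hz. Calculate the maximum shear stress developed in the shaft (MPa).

ω = 2π·3.15 = 19.79 rad/s, so T = P/ω = 782×10³ / 19.79 = 39510 N·m.
J = π(d_o⁴ − d_i⁴)/32 = π(0.337⁴ − 0.160⁴)/32 = 1.202×10^-3 m⁴.
τ_max = T·r/J = 39510 × 0.169 / 1.202×10^-3 = 5.539×10^6 Pa.

5.54 MPa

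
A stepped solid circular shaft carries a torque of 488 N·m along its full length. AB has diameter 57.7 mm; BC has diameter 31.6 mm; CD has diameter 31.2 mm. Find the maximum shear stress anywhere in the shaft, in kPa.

Under the same torque, τ_max = 16T/(πd³) is largest where d is smallest — segment CD (d = 31.2 mm).
τ_max = 16·488.0/(π·(0.0312)³) = 8.183×10^7 Pa.

81800 kPa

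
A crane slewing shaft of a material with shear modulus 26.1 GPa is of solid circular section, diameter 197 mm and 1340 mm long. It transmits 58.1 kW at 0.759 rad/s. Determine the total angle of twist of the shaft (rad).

0.0266 rad

ω = 0.759 rad/s, so T = P/ω = 58.1×10³ / 0.7590 = 76550 N·m.
J = πd⁴/32 = π(0.197)⁴/32 = 1.479×10^-4 m⁴.
θ = T·L/(G·J) = 76550 × 1.34 / (26.1×10⁹ × 1.479×10^-4) = 0.02658 rad.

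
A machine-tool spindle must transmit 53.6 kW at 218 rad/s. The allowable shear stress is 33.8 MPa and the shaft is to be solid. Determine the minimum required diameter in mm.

ω = 218 rad/s, so T = P/ω = 53.6×10³ / 218.0 = 245.9 N·m.
For a solid shaft τ_max = 16T/(πd³), so d = (16T/(π τ_allow))^(1/3) = (16·245.9/(π·3.38×10^7))^(1/3) = 0.03334 m.

33.3 mm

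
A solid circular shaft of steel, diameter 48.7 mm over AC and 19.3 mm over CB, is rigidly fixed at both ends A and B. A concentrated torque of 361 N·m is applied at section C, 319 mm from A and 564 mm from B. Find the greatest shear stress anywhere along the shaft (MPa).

15.7 MPa

Compatibility: T_A·a/J_AC = T_B·b/J_CB with T_A + T_B = T₀.
J_AC = 5.52×10^-7 m⁴, J_CB = 1.36×10^-8 m⁴, so T_A = T₀·(J_AC/a)/((J_AC/a)+(J_CB/b)) = 356.0 N·m, T_B = 4.967 N·m.
τ in each portion: τ_AC = 1.57×10^7 Pa, τ_CB = 3.52×10^6 Pa; maximum is in AC.
τ_max = T_AC·r/J = 356.0·0.0244/5.52×10^-7 = 1.570×10^7 Pa.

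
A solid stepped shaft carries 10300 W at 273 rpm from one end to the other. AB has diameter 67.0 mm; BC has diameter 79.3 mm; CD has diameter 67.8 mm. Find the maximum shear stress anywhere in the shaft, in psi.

ω = 2π·273/60 = 28.59 rad/s, so T = P/ω = 10300 / 28.59 = 360.3 N·m.
Under the same torque, τ_max = 16T/(πd³) is largest where d is smallest — segment AB (d = 67.0 mm).
τ_max = 16·360.3/(π·(0.0670)³) = 6.101×10^6 Pa.

885 psi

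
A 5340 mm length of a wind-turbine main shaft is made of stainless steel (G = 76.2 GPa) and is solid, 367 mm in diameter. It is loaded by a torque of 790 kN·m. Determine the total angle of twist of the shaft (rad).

J = πd⁴/32 = π(0.367)⁴/32 = 1.781×10^-3 m⁴.
θ = T·L/(G·J) = 790000 × 5.34 / (76.2×10⁹ × 1.781×10^-3) = 0.03108 rad.

0.0311 rad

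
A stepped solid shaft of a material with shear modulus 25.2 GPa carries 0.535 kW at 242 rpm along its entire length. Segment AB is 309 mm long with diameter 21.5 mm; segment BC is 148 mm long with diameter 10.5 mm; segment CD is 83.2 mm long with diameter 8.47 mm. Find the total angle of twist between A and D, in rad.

0.254 rad

ω = 2π·242/60 = 25.34 rad/s, so T = P/ω = 0.535×10³ / 25.34 = 21.11 N·m.
J_AB = π(0.0215)⁴/32 = 2.10×10^-8 m⁴; J_BC = π(0.0105)⁴/32 = 1.19×10^-9 m⁴; J_CD = π(0.00847)⁴/32 = 5.05×10^-10 m⁴.
θ = (T/G)·Σ L_i/J_i = (21.11/25.2×10⁹)·(0.309/2.10×10^-8 + 0.148/1.19×10^-9 + 0.0832/5.05×10^-10) = 0.2542 rad.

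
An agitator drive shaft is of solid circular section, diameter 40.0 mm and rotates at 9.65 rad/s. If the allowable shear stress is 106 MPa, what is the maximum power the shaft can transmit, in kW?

12.9 kW

J = πd⁴/32 = π(0.0400)⁴/32 = 2.513×10^-7 m⁴.
T_max = τ_allow·J/r = 1.06×10^8 × 2.513×10^-7 / 0.0200 = 1332 N·m.
ω = 9.65 rad/s, so P_max = T_max·ω = 1.285×10^4 W.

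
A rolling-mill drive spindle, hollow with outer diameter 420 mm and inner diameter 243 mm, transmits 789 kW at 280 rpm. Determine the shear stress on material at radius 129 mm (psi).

186 psi

ω = 2π·280/60 = 29.32 rad/s, so T = P/ω = 789×10³ / 29.32 = 26910 N·m.
J = π(d_o⁴ − d_i⁴)/32 = π(0.420⁴ − 0.243⁴)/32 = 2.713×10^-3 m⁴.
Shear stress varies linearly with radius: τ = T·r/J = 26910 × 0.129 / 2.713×10^-3 = 1.280×10^6 Pa.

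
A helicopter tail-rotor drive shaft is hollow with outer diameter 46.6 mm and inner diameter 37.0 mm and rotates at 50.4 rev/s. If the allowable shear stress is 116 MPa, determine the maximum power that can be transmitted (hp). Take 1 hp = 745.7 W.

J = π(d_o⁴ − d_i⁴)/32 = π(0.0466⁴ − 0.0370⁴)/32 = 2.790×10^-7 m⁴.
T_max = τ_allow·J/r = 1.16×10^8 × 2.790×10^-7 / 0.0233 = 1389 N·m.
ω = 2π·50.4 = 316.7 rad/s, so P_max = T_max·ω = 4.398×10^5 W.

590 hp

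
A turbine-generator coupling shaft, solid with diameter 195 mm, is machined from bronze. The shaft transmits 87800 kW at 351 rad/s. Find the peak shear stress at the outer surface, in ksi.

ω = 351 rad/s, so T = P/ω = 87800×10³ / 351.0 = 250100 N·m.
J = πd⁴/32 = π(0.195)⁴/32 = 1.420×10^-4 m⁴.
τ_max = T·r/J = 250100 × 0.0975 / 1.420×10^-4 = 1.718×10^8 Pa.

24.9 ksi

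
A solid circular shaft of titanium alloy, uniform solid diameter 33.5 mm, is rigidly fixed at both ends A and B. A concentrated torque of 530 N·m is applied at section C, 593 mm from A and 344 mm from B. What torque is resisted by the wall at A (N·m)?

With uniform GJ and both ends fixed, compatibility θ_AC = θ_CB gives T_A·a = T_B·b, together with T_A + T_B = T₀.
T_A = T₀·b/(a+b) = 530.0·344/937.0 = 194.6 N·m; T_B = 335.4 N·m.

195 N·m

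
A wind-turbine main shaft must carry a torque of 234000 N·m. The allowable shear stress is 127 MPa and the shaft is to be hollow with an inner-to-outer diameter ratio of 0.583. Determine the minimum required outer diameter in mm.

For a hollow shaft with d_i/d_o = 0.583: τ_max = 16T/(π d_o³ (1−k⁴)), so d_o = [16T/(π τ_allow (1−k⁴))]^(1/3) = [16·234000/(π·1.27×10^8·0.8845)]^(1/3) = 0.2197 m.

220 mm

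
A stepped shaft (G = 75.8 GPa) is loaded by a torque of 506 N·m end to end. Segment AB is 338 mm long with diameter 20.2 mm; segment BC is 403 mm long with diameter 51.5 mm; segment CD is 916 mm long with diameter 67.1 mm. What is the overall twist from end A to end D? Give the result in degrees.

J_AB = π(0.0202)⁴/32 = 1.63×10^-8 m⁴; J_BC = π(0.0515)⁴/32 = 6.91×10^-7 m⁴; J_CD = π(0.0671)⁴/32 = 1.99×10^-6 m⁴.
θ = (T/G)·Σ L_i/J_i = (506.0/75.8×10⁹)·(0.338/1.63×10^-8 + 0.403/6.91×10^-7 + 0.916/1.99×10^-6) = 0.1450 rad.

8.31°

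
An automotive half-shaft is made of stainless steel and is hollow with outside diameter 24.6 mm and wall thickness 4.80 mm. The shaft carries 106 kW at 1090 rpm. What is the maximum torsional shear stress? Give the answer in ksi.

53.5 ksi

ω = 2π·1090/60 = 114.1 rad/s, so T = P/ω = 106×10³ / 114.1 = 928.6 N·m.
J = π(d_o⁴ − d_i⁴)/32 = π(0.0246⁴ − 0.0150⁴)/32 = 3.098×10^-8 m⁴.
τ_max = T·r/J = 928.6 × 0.0123 / 3.098×10^-8 = 3.687×10^8 Pa.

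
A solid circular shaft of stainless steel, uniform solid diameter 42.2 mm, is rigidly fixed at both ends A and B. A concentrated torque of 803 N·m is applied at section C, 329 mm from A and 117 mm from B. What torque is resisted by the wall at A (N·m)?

211 N·m

With uniform GJ and both ends fixed, compatibility θ_AC = θ_CB gives T_A·a = T_B·b, together with T_A + T_B = T₀.
T_A = T₀·b/(a+b) = 803.0·117/446.0 = 210.7 N·m; T_B = 592.3 N·m.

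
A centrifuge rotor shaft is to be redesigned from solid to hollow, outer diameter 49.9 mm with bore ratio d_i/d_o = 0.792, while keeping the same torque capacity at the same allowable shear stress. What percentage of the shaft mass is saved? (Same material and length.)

48.0 %

Equal τ_max and T ⇒ the solid shaft needs d_s³ = d_o³(1−k⁴), so d_s = 49.9·(1−0.792⁴)^(1/3) = 42.24 mm.
Area ratio A_h/A_s = d_o²(1−k²)/d_s² = (1−k²)/(1−k⁴)^(2/3) = 0.5202.
Mass saving = 1 − 0.5202 = 48.0 %.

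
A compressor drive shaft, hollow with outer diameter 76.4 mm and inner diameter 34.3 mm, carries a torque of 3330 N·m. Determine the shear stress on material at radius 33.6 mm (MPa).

J = π(d_o⁴ − d_i⁴)/32 = π(0.0764⁴ − 0.0343⁴)/32 = 3.209×10^-6 m⁴.
Shear stress varies linearly with radius: τ = T·r/J = 3330 × 0.0336 / 3.209×10^-6 = 3.487×10^7 Pa.

34.9 MPa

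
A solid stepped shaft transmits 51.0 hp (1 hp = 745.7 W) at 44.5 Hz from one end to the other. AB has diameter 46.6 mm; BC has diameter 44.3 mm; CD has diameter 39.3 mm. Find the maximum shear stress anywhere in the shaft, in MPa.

ω = 2π·44.5 = 279.6 rad/s, so T = P/ω = 51.0×745.7 / 279.6 = 136.0 N·m.
Under the same torque, τ_max = 16T/(πd³) is largest where d is smallest — segment CD (d = 39.3 mm).
τ_max = 16·136.0/(π·(0.0393)³) = 1.141×10^7 Pa.

11.4 MPa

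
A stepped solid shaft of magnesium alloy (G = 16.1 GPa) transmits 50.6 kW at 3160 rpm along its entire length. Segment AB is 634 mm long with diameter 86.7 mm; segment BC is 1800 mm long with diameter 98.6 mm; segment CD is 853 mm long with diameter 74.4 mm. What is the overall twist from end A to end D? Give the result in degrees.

ω = 2π·3160/60 = 330.9 rad/s, so T = P/ω = 50.6×10³ / 330.9 = 152.9 N·m.
J_AB = π(0.0867)⁴/32 = 5.55×10^-6 m⁴; J_BC = π(0.0986)⁴/32 = 9.28×10^-6 m⁴; J_CD = π(0.0744)⁴/32 = 3.01×10^-6 m⁴.
θ = (T/G)·Σ L_i/J_i = (152.9/16.1×10⁹)·(0.634/5.55×10^-6 + 1.80/9.28×10^-6 + 0.853/3.01×10^-6) = 5.621×10^-3 rad.

0.322°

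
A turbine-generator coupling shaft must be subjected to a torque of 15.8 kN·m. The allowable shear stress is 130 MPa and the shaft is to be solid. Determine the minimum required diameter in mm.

For a solid shaft τ_max = 16T/(πd³), so d = (16T/(π τ_allow))^(1/3) = (16·15800/(π·1.30×10^8))^(1/3) = 0.08522 m.

85.2 mm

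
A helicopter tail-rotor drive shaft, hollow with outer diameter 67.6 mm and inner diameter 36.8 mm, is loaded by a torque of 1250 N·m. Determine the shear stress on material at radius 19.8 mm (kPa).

J = π(d_o⁴ − d_i⁴)/32 = π(0.0676⁴ − 0.0368⁴)/32 = 1.870×10^-6 m⁴.
Shear stress varies linearly with radius: τ = T·r/J = 1250 × 0.0198 / 1.870×10^-6 = 1.323×10^7 Pa.

13200 kPa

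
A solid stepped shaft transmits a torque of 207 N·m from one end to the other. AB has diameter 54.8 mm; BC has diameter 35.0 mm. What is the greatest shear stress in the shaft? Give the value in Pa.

2.46e7 Pa

Under the same torque, τ_max = 16T/(πd³) is largest where d is smallest — segment BC (d = 35.0 mm).
τ_max = 16·207.0/(π·(0.0350)³) = 2.459×10^7 Pa.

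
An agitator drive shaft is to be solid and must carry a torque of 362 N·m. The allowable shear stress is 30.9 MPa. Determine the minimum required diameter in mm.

39.1 mm

For a solid shaft τ_max = 16T/(πd³), so d = (16T/(π τ_allow))^(1/3) = (16·362.0/(π·3.09×10^7))^(1/3) = 0.03908 m.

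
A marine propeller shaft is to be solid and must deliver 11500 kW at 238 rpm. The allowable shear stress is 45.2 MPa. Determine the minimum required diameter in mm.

373 mm

ω = 2π·238/60 = 24.92 rad/s, so T = P/ω = 11500×10³ / 24.92 = 461400 N·m.
For a solid shaft τ_max = 16T/(πd³), so d = (16T/(π τ_allow))^(1/3) = (16·461400/(π·4.52×10^7))^(1/3) = 0.3732 m.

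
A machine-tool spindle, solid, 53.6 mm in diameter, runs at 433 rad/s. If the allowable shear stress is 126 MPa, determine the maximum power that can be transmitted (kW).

1650 kW

J = πd⁴/32 = π(0.0536)⁴/32 = 8.103×10^-7 m⁴.
T_max = τ_allow·J/r = 1.26×10^8 × 8.103×10^-7 / 0.0268 = 3810 N·m.
ω = 433 rad/s, so P_max = T_max·ω = 1.650×10^6 W.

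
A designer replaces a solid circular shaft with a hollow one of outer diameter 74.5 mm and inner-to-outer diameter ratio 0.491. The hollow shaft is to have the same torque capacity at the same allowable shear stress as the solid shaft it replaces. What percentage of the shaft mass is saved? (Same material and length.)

Equal τ_max and T ⇒ the solid shaft needs d_s³ = d_o³(1−k⁴), so d_s = 74.5·(1−0.491⁴)^(1/3) = 73.03 mm.
Area ratio A_h/A_s = d_o²(1−k²)/d_s² = (1−k²)/(1−k⁴)^(2/3) = 0.7898.
Mass saving = 1 − 0.7898 = 21.0 %.

21.0 %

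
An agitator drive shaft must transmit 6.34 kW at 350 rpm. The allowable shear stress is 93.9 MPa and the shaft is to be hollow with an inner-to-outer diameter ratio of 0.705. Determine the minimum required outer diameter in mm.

23.2 mm

ω = 2π·350/60 = 36.65 rad/s, so T = P/ω = 6.34×10³ / 36.65 = 173.0 N·m.
For a hollow shaft with d_i/d_o = 0.705: τ_max = 16T/(π d_o³ (1−k⁴)), so d_o = [16T/(π τ_allow (1−k⁴))]^(1/3) = [16·173.0/(π·9.39×10^7·0.7530)]^(1/3) = 0.02318 m.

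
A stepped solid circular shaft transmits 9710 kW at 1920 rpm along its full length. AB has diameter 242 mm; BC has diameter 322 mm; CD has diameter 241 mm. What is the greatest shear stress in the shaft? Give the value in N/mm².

17.6 N/mm²

ω = 2π·1920/60 = 201.1 rad/s, so T = P/ω = 9710×10³ / 201.1 = 48290 N·m.
Under the same torque, τ_max = 16T/(πd³) is largest where d is smallest — segment CD (d = 241 mm).
τ_max = 16·48290/(π·(0.241)³) = 1.757×10^7 Pa.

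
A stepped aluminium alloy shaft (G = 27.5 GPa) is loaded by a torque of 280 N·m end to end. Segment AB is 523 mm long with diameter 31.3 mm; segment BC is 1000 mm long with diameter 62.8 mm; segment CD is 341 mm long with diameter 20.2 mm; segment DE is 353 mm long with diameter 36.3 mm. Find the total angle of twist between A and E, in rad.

0.297 rad

J_AB = π(0.0313)⁴/32 = 9.42×10^-8 m⁴; J_BC = π(0.0628)⁴/32 = 1.53×10^-6 m⁴; J_CD = π(0.0202)⁴/32 = 1.63×10^-8 m⁴; J_DE = π(0.0363)⁴/32 = 1.70×10^-7 m⁴.
θ = (T/G)·Σ L_i/J_i = (280.0/27.5×10⁹)·(0.523/9.42×10^-8 + 1.00/1.53×10^-6 + 0.341/1.63×10^-8 + 0.353/1.70×10^-7) = 0.2967 rad.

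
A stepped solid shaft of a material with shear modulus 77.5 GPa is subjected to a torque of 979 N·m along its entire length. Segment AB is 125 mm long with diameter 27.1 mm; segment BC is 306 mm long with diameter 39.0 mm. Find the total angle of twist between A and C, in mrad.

46.8 mrad

J_AB = π(0.0271)⁴/32 = 5.30×10^-8 m⁴; J_BC = π(0.0390)⁴/32 = 2.27×10^-7 m⁴.
θ = (T/G)·Σ L_i/J_i = (979.0/77.5×10⁹)·(0.125/5.30×10^-8 + 0.306/2.27×10^-7) = 0.04684 rad.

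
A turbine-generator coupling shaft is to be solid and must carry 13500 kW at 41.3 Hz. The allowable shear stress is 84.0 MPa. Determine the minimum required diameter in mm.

ω = 2π·41.3 = 259.5 rad/s, so T = P/ω = 13500×10³ / 259.5 = 52020 N·m.
For a solid shaft τ_max = 16T/(πd³), so d = (16T/(π τ_allow))^(1/3) = (16·52020/(π·8.40×10^7))^(1/3) = 0.1467 m.

147 mm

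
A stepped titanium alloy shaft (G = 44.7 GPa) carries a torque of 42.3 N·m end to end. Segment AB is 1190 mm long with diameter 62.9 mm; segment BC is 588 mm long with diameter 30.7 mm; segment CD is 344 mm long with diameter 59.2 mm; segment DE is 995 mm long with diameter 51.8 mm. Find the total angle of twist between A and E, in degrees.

0.499°

J_AB = π(0.0629)⁴/32 = 1.54×10^-6 m⁴; J_BC = π(0.0307)⁴/32 = 8.72×10^-8 m⁴; J_CD = π(0.0592)⁴/32 = 1.21×10^-6 m⁴; J_DE = π(0.0518)⁴/32 = 7.07×10^-7 m⁴.
θ = (T/G)·Σ L_i/J_i = (42.30/44.7×10⁹)·(1.19/1.54×10^-6 + 0.588/8.72×10^-8 + 0.344/1.21×10^-6 + 0.995/7.07×10^-7) = 8.715×10^-3 rad.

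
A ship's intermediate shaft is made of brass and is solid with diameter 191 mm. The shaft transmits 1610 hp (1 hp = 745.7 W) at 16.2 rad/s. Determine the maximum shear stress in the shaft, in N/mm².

54.2 N/mm²

ω = 16.2 rad/s, so T = P/ω = 1610×745.7 / 16.20 = 74110 N·m.
J = πd⁴/32 = π(0.191)⁴/32 = 1.307×10^-4 m⁴.
τ_max = T·r/J = 74110 × 0.0955 / 1.307×10^-4 = 5.417×10^7 Pa.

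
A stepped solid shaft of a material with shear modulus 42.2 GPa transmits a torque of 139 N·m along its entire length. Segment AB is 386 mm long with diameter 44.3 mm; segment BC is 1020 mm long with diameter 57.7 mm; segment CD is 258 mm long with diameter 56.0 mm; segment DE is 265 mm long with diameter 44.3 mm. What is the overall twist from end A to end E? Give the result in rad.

0.00964 rad

J_AB = π(0.0443)⁴/32 = 3.78×10^-7 m⁴; J_BC = π(0.0577)⁴/32 = 1.09×10^-6 m⁴; J_CD = π(0.0560)⁴/32 = 9.65×10^-7 m⁴; J_DE = π(0.0443)⁴/32 = 3.78×10^-7 m⁴.
θ = (T/G)·Σ L_i/J_i = (139.0/42.2×10⁹)·(0.386/3.78×10^-7 + 1.02/1.09×10^-6 + 0.258/9.65×10^-7 + 0.265/3.78×10^-7) = 9.639×10^-3 rad.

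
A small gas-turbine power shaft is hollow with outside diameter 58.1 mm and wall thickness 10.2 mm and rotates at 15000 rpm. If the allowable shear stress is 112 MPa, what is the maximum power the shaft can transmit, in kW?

J = π(d_o⁴ − d_i⁴)/32 = π(0.0581⁴ − 0.0377⁴)/32 = 9.204×10^-7 m⁴.
T_max = τ_allow·J/r = 1.12×10^8 × 9.204×10^-7 / 0.0290 = 3548 N·m.
ω = 2π·15000/60 = 1571 rad/s, so P_max = T_max·ω = 5.574×10^6 W.

5570 kW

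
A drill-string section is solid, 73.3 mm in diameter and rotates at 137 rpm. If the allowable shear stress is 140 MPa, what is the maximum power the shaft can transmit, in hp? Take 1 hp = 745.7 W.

J = πd⁴/32 = π(0.0733)⁴/32 = 2.834×10^-6 m⁴.
T_max = τ_allow·J/r = 1.40×10^8 × 2.834×10^-6 / 0.0367 = 10830 N·m.
ω = 2π·137/60 = 14.35 rad/s, so P_max = T_max·ω = 1.553×10^5 W.

208 hp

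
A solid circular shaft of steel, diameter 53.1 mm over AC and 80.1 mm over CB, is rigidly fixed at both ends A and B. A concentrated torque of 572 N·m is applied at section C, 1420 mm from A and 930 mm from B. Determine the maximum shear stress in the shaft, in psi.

730 psi

Compatibility: T_A·a/J_AC = T_B·b/J_CB with T_A + T_B = T₀.
J_AC = 7.81×10^-7 m⁴, J_CB = 4.04×10^-6 m⁴, so T_A = T₀·(J_AC/a)/((J_AC/a)+(J_CB/b)) = 64.23 N·m, T_B = 507.8 N·m.
τ in each portion: τ_AC = 2.18×10^6 Pa, τ_CB = 5.03×10^6 Pa; maximum is in CB.
τ_max = T_CB·r/J = 507.8·0.0400/4.04×10^-6 = 5.032×10^6 Pa.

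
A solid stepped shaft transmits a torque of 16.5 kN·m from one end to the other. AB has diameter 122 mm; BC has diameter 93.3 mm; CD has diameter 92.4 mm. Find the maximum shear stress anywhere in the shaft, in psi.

15400 psi

Under the same torque, τ_max = 16T/(πd³) is largest where d is smallest — segment CD (d = 92.4 mm).
τ_max = 16·16500/(π·(0.0924)³) = 1.065×10^8 Pa.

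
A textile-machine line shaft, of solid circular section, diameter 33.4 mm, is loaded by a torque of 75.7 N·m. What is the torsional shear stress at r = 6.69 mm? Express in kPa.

4150 kPa

J = πd⁴/32 = π(0.0334)⁴/32 = 1.222×10^-7 m⁴.
Shear stress varies linearly with radius: τ = T·r/J = 75.70 × 0.00669 / 1.222×10^-7 = 4.145×10^6 Pa.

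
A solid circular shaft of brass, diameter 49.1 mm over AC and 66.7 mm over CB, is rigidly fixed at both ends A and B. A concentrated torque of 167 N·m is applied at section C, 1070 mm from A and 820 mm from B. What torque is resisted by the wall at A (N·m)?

Compatibility: T_A·a/J_AC = T_B·b/J_CB with T_A + T_B = T₀.
J_AC = 5.71×10^-7 m⁴, J_CB = 1.94×10^-6 m⁴, so T_A = T₀·(J_AC/a)/((J_AC/a)+(J_CB/b)) = 30.68 N·m, T_B = 136.3 N·m.

30.7 N·m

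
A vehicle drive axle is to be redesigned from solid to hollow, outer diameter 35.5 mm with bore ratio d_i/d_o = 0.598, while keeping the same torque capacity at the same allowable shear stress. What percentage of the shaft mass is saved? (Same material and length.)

Equal τ_max and T ⇒ the solid shaft needs d_s³ = d_o³(1−k⁴), so d_s = 35.5·(1−0.598⁴)^(1/3) = 33.92 mm.
Area ratio A_h/A_s = d_o²(1−k²)/d_s² = (1−k²)/(1−k⁴)^(2/3) = 0.7038.
Mass saving = 1 − 0.7038 = 29.6 %.

29.6 %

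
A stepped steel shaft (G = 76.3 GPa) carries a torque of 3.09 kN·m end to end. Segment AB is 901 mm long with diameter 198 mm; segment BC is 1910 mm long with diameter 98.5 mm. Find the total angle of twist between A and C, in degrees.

J_AB = π(0.198)⁴/32 = 1.51×10^-4 m⁴; J_BC = π(0.0985)⁴/32 = 9.24×10^-6 m⁴.
θ = (T/G)·Σ L_i/J_i = (3090/76.3×10⁹)·(0.901/1.51×10^-4 + 1.91/9.24×10^-6) = 8.612×10^-3 rad.

0.493°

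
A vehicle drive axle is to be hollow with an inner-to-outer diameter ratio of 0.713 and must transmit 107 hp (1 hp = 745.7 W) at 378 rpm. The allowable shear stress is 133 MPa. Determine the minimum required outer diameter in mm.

ω = 2π·378/60 = 39.58 rad/s, so T = P/ω = 107×745.7 / 39.58 = 2016 N·m.
For a hollow shaft with d_i/d_o = 0.713: τ_max = 16T/(π d_o³ (1−k⁴)), so d_o = [16T/(π τ_allow (1−k⁴))]^(1/3) = [16·2016/(π·1.33×10^8·0.7416)]^(1/3) = 0.04704 m.

47.0 mm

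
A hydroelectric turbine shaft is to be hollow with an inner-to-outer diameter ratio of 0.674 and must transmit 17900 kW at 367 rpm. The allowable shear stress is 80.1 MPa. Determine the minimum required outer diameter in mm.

334 mm

ω = 2π·367/60 = 38.43 rad/s, so T = P/ω = 17900×10³ / 38.43 = 465800 N·m.
For a hollow shaft with d_i/d_o = 0.674: τ_max = 16T/(π d_o³ (1−k⁴)), so d_o = [16T/(π τ_allow (1−k⁴))]^(1/3) = [16·465800/(π·8.01×10^7·0.7936)]^(1/3) = 0.3342 m.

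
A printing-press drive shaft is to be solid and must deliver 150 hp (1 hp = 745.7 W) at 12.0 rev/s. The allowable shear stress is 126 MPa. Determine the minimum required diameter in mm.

ω = 2π·12.0 = 75.40 rad/s, so T = P/ω = 150×745.7 / 75.40 = 1484 N·m.
For a solid shaft τ_max = 16T/(πd³), so d = (16T/(π τ_allow))^(1/3) = (16·1484/(π·1.26×10^8))^(1/3) = 0.03914 m.

39.1 mm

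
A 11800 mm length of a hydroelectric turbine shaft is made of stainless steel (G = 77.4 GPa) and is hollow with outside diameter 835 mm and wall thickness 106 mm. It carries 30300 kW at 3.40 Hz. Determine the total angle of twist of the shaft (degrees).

0.376°

ω = 2π·3.40 = 21.36 rad/s, so T = P/ω = 30300×10³ / 21.36 = 1.418e6 N·m.
J = π(d_o⁴ − d_i⁴)/32 = π(0.835⁴ − 0.623⁴)/32 = 0.03294 m⁴.
θ = T·L/(G·J) = 1.418e6 × 11.8 / (77.4×10⁹ × 0.03294) = 6.565×10^-3 rad.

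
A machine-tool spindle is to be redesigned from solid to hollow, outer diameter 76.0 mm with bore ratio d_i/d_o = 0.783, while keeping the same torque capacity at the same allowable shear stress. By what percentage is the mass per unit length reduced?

47.0 %

Equal τ_max and T ⇒ the solid shaft needs d_s³ = d_o³(1−k⁴), so d_s = 76.0·(1−0.783⁴)^(1/3) = 64.95 mm.
Area ratio A_h/A_s = d_o²(1−k²)/d_s² = (1−k²)/(1−k⁴)^(2/3) = 0.5298.
Mass saving = 1 − 0.5298 = 47.0 %.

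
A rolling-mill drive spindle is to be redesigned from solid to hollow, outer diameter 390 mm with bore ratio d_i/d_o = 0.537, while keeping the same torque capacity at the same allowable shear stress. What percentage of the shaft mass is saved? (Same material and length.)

24.6 %

Equal τ_max and T ⇒ the solid shaft needs d_s³ = d_o³(1−k⁴), so d_s = 390·(1−0.537⁴)^(1/3) = 378.9 mm.
Area ratio A_h/A_s = d_o²(1−k²)/d_s² = (1−k²)/(1−k⁴)^(2/3) = 0.7540.
Mass saving = 1 − 0.7540 = 24.6 %.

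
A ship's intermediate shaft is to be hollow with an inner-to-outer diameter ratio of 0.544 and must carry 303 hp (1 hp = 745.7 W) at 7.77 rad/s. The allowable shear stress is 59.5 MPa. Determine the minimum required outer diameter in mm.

140 mm

ω = 7.77 rad/s, so T = P/ω = 303×745.7 / 7.770 = 29080 N·m.
For a hollow shaft with d_i/d_o = 0.544: τ_max = 16T/(π d_o³ (1−k⁴)), so d_o = [16T/(π τ_allow (1−k⁴))]^(1/3) = [16·29080/(π·5.95×10^7·0.9124)]^(1/3) = 0.1397 m.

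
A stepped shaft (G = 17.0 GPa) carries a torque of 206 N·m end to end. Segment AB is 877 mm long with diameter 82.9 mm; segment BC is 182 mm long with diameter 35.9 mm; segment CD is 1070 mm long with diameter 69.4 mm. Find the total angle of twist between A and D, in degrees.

1.23°

J_AB = π(0.0829)⁴/32 = 4.64×10^-6 m⁴; J_BC = π(0.0359)⁴/32 = 1.63×10^-7 m⁴; J_CD = π(0.0694)⁴/32 = 2.28×10^-6 m⁴.
θ = (T/G)·Σ L_i/J_i = (206.0/17.0×10⁹)·(0.877/4.64×10^-6 + 0.182/1.63×10^-7 + 1.07/2.28×10^-6) = 0.02151 rad.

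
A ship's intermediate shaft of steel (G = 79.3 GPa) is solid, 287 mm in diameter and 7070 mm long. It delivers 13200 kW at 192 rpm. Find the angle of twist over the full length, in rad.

ω = 2π·192/60 = 20.11 rad/s, so T = P/ω = 13200×10³ / 20.11 = 656500 N·m.
J = πd⁴/32 = π(0.287)⁴/32 = 6.661×10^-4 m⁴.
θ = T·L/(G·J) = 656500 × 7.07 / (79.3×10⁹ × 6.661×10^-4) = 0.08787 rad.

0.0879 rad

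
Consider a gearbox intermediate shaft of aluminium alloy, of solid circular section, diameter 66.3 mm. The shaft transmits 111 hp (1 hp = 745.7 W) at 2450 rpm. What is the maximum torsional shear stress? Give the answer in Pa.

ω = 2π·2450/60 = 256.6 rad/s, so T = P/ω = 111×745.7 / 256.6 = 322.6 N·m.
J = πd⁴/32 = π(0.0663)⁴/32 = 1.897×10^-6 m⁴.
τ_max = T·r/J = 322.6 × 0.0331 / 1.897×10^-6 = 5.638×10^6 Pa.

5.64e6 Pa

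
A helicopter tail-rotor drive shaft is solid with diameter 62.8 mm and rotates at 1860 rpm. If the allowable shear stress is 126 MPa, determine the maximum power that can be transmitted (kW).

1190 kW

J = πd⁴/32 = π(0.0628)⁴/32 = 1.527×10^-6 m⁴.
T_max = τ_allow·J/r = 1.26×10^8 × 1.527×10^-6 / 0.0314 = 6127 N·m.
ω = 2π·1860/60 = 194.8 rad/s, so P_max = T_max·ω = 1.193×10^6 W.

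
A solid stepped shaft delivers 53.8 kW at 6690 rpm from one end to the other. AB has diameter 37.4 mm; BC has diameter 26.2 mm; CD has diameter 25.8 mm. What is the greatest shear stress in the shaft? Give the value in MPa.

ω = 2π·6690/60 = 700.6 rad/s, so T = P/ω = 53.8×10³ / 700.6 = 76.79 N·m.
Under the same torque, τ_max = 16T/(πd³) is largest where d is smallest — segment CD (d = 25.8 mm).
τ_max = 16·76.79/(π·(0.0258)³) = 2.277×10^7 Pa.

22.8 MPa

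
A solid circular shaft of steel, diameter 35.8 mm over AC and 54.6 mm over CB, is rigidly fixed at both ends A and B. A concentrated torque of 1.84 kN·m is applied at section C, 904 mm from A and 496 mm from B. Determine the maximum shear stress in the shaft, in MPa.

Compatibility: T_A·a/J_AC = T_B·b/J_CB with T_A + T_B = T₀.
J_AC = 1.61×10^-7 m⁴, J_CB = 8.73×10^-7 m⁴, so T_A = T₀·(J_AC/a)/((J_AC/a)+(J_CB/b)) = 169.4 N·m, T_B = 1671 N·m.
τ in each portion: τ_AC = 1.88×10^7 Pa, τ_CB = 5.23×10^7 Pa; maximum is in CB.
τ_max = T_CB·r/J = 1671·0.0273/8.73×10^-7 = 5.227×10^7 Pa.

52.3 MPa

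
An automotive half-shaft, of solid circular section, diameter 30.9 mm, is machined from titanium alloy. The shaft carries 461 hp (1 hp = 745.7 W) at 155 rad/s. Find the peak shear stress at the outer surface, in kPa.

383000 kPa

ω = 155 rad/s, so T = P/ω = 461×745.7 / 155.0 = 2218 N·m.
J = πd⁴/32 = π(0.0309)⁴/32 = 8.950×10^-8 m⁴.
τ_max = T·r/J = 2218 × 0.0154 / 8.950×10^-8 = 3.828×10^8 Pa.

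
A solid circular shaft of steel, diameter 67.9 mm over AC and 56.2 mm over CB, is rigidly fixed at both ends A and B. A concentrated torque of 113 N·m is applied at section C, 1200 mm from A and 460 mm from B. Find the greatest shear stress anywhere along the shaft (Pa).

Compatibility: T_A·a/J_AC = T_B·b/J_CB with T_A + T_B = T₀.
J_AC = 2.09×10^-6 m⁴, J_CB = 9.79×10^-7 m⁴, so T_A = T₀·(J_AC/a)/((J_AC/a)+(J_CB/b)) = 50.80 N·m, T_B = 62.20 N·m.
τ in each portion: τ_AC = 8.27×10^5 Pa, τ_CB = 1.78×10^6 Pa; maximum is in CB.
τ_max = T_CB·r/J = 62.20·0.0281/9.79×10^-7 = 1.785×10^6 Pa.

1.78e6 Pa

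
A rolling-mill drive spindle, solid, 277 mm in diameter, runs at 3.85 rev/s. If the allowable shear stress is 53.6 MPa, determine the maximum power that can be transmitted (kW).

J = πd⁴/32 = π(0.277)⁴/32 = 5.780×10^-4 m⁴.
T_max = τ_allow·J/r = 5.36×10^7 × 5.780×10^-4 / 0.139 = 223700 N·m.
ω = 2π·3.85 = 24.19 rad/s, so P_max = T_max·ω = 5.411×10^6 W.

5410 kW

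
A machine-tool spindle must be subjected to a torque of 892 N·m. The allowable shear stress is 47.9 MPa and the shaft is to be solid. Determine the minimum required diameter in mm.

For a solid shaft τ_max = 16T/(πd³), so d = (16T/(π τ_allow))^(1/3) = (16·892.0/(π·4.79×10^7))^(1/3) = 0.04560 m.

45.6 mm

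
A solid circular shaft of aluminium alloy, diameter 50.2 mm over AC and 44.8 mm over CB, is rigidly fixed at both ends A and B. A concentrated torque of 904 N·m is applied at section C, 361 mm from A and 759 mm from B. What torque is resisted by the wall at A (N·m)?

Compatibility: T_A·a/J_AC = T_B·b/J_CB with T_A + T_B = T₀.
J_AC = 6.23×10^-7 m⁴, J_CB = 3.95×10^-7 m⁴, so T_A = T₀·(J_AC/a)/((J_AC/a)+(J_CB/b)) = 694.5 N·m, T_B = 209.5 N·m.

694 N·m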